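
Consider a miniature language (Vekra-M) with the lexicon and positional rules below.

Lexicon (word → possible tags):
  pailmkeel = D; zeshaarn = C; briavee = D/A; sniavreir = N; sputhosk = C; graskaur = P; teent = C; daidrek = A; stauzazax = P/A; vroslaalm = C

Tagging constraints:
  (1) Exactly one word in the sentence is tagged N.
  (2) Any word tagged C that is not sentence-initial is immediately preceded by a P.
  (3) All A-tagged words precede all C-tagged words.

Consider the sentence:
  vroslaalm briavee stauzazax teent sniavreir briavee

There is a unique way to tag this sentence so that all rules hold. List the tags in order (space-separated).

C D P C N D

Candidates per position — 1:vroslaalm {C}; 2:briavee {D,A}; 3:stauzazax {P,A}; 4:teent {C}; 5:sniavreir {N}; 6:briavee {D,A}.
Position 2: tagging it A would leave rule 3 unsatisfiable, so it must be D.
Position 3: tagging it A would leave rule 2 unsatisfiable, so it must be P.
Position 6: tagging it A would leave rule 3 unsatisfiable, so it must be D.
The unique satisfying tagging is: C D P C N D.
Verifying each rule — rule 1 satisfied; rule 2 satisfied; rule 3 satisfied.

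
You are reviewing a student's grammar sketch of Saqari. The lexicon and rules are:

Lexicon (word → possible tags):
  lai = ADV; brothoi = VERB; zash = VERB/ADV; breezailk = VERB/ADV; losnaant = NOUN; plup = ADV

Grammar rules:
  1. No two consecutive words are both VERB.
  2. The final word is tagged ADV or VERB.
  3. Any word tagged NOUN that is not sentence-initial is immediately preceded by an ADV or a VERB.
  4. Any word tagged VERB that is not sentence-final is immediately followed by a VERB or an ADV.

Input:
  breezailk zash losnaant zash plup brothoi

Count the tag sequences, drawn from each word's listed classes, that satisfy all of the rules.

Candidates per position — 1:breezailk {VERB,ADV}; 2:zash {VERB,ADV}; 3:losnaant {NOUN}; 4:zash {VERB,ADV}; 5:plup {ADV}; 6:brothoi {VERB}.
There are 8 candidate sequences in total.
The sequences that satisfy every rule: VERB ADV NOUN VERB ADV VERB; VERB ADV NOUN ADV ADV VERB; ADV ADV NOUN VERB ADV VERB; ADV ADV NOUN ADV ADV VERB.
Count = 4.

4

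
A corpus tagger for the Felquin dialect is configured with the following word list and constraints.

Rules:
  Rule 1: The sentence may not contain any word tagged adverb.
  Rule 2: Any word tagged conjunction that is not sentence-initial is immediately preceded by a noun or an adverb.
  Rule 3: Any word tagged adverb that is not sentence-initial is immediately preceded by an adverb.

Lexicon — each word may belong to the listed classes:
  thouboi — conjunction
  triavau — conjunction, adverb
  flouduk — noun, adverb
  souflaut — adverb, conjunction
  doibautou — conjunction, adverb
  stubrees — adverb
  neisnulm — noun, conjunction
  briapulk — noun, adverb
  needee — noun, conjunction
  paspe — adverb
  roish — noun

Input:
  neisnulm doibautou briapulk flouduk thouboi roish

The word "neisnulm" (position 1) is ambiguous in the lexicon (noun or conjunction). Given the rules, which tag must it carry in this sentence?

noun

Candidates per position — 1:neisnulm {noun,conjunction}; 2:doibautou {conjunction,adverb}; 3:briapulk {noun,adverb}; 4:flouduk {noun,adverb}; 5:thouboi {conjunction}; 6:roish {noun}.
Position 2: adverb is ruled out by rule 1; that leaves conjunction.
Position 3: adverb is ruled out by rule 1; that leaves noun.
Position 4: adverb is ruled out by rule 1; that leaves noun.
Position 1: conjunction is ruled out by rule 2; that leaves noun.
The only consistent sequence is: noun conjunction noun noun conjunction noun.
Rule-by-rule: rule 1 ok; rule 2 ok; rule 3 ok.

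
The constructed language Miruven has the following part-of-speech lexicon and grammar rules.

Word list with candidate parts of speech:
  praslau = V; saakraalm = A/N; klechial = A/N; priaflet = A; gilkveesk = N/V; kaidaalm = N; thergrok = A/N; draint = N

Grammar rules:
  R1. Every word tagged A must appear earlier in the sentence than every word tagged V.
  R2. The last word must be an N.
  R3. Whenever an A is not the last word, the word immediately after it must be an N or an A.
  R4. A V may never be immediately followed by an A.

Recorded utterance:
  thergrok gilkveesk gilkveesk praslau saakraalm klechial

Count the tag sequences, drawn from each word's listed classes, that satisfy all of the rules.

6

Candidates per position — 1:thergrok {A,N}; 2:gilkveesk {N,V}; 3:gilkveesk {N,V}; 4:praslau {V}; 5:saakraalm {A,N}; 6:klechial {A,N}.
There are 32 candidate sequences in total.
Checking each against the rules leaves 6 sequences.
Count = 6.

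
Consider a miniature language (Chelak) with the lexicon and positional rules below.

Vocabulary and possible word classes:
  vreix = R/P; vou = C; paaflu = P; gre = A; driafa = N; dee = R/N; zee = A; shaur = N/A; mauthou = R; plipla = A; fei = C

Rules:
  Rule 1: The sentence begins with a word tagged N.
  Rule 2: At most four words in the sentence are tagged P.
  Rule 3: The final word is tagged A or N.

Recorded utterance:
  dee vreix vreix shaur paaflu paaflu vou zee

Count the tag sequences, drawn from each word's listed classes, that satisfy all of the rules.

Candidates per position — 1:dee {R,N}; 2:vreix {R,P}; 3:vreix {R,P}; 4:shaur {N,A}; 5:paaflu {P}; 6:paaflu {P}; 7:vou {C}; 8:zee {A}.
There are 16 candidate sequences in total.
Checking each against the rules leaves 8 sequences.
Count = 8.

8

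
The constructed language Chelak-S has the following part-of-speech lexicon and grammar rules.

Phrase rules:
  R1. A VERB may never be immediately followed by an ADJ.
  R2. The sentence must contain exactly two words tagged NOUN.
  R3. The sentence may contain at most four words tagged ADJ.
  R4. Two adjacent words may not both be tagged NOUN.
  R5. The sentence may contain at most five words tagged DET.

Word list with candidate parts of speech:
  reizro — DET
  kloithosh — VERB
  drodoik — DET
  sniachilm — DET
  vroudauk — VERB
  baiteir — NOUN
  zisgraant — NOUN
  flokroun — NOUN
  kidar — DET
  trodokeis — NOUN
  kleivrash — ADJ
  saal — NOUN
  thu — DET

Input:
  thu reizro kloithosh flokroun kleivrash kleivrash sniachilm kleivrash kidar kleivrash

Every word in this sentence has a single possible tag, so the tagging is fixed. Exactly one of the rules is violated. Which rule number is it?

2

Fixed tagging: DET DET VERB NOUN ADJ ADJ DET ADJ DET ADJ.
Checking each rule: R1 ✓, R2 ✗, R3 ✓, R4 ✓, R5 ✓.
Only rule 2 fails.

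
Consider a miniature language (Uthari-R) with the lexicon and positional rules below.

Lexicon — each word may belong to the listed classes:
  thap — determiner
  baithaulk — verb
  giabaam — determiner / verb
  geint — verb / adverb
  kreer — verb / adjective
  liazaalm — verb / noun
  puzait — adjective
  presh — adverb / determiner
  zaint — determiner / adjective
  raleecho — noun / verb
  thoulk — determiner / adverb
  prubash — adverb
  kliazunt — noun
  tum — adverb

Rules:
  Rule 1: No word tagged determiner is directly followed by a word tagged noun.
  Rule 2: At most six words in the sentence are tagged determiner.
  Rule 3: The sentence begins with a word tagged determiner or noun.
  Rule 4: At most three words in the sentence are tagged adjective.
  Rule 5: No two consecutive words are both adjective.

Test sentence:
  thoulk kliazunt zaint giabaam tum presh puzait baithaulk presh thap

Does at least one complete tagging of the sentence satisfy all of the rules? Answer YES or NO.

NO

Candidates per position — 1:thoulk {determiner,adverb}; 2:kliazunt {noun}; 3:zaint {determiner,adjective}; 4:giabaam {determiner,verb}; 5:tum {adverb}; 6:presh {adverb,determiner}; 7:puzait {adjective}; 8:baithaulk {verb}; 9:presh {adverb,determiner}; 10:thap {determiner}.
Every candidate sequence violates at least one rule; no consistent tagging exists.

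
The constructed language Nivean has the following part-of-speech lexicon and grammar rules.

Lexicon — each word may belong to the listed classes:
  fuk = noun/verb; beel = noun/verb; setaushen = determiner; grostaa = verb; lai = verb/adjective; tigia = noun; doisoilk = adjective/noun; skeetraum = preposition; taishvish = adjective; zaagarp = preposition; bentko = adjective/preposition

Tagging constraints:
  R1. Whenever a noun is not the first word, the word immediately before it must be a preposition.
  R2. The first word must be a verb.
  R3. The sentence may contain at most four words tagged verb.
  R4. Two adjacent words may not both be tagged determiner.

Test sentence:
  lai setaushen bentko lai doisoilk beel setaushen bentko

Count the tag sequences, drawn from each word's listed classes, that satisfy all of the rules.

8

Candidates per position — 1:lai {verb,adjective}; 2:setaushen {determiner}; 3:bentko {adjective,preposition}; 4:lai {verb,adjective}; 5:doisoilk {adjective,noun}; 6:beel {noun,verb}; 7:setaushen {determiner}; 8:bentko {adjective,preposition}.
There are 64 candidate sequences in total.
Checking each against the rules leaves 8 sequences.
Count = 8.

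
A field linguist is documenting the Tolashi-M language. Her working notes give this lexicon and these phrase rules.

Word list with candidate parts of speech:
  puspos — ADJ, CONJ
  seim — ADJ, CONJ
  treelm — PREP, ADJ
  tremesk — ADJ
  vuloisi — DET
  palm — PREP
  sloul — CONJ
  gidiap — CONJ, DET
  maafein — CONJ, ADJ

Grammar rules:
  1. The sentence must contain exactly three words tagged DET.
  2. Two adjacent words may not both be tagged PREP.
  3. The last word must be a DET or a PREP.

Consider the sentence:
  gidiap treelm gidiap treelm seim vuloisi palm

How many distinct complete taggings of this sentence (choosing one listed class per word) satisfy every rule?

8

Candidates per position — 1:gidiap {CONJ,DET}; 2:treelm {PREP,ADJ}; 3:gidiap {CONJ,DET}; 4:treelm {PREP,ADJ}; 5:seim {ADJ,CONJ}; 6:vuloisi {DET}; 7:palm {PREP}.
There are 32 candidate sequences in total.
Checking each against the rules leaves 8 sequences.
Count = 8.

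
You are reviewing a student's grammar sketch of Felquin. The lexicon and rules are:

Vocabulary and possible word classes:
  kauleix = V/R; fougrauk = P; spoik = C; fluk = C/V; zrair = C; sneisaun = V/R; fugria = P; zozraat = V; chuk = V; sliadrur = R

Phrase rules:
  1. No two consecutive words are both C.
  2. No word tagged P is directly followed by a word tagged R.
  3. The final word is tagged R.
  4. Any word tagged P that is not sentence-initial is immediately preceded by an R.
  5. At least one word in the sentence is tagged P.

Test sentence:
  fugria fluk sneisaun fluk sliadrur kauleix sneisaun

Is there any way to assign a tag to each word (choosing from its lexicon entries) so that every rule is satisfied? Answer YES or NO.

Candidates per position — 1:fugria {P}; 2:fluk {C,V}; 3:sneisaun {V,R}; 4:fluk {C,V}; 5:sliadrur {R}; 6:kauleix {V,R}; 7:sneisaun {V,R}.
One satisfying assignment: P C V C R V R.
Checking: rule 1 holds; rule 2 holds; rule 3 holds; rule 4 holds; rule 5 holds.

YES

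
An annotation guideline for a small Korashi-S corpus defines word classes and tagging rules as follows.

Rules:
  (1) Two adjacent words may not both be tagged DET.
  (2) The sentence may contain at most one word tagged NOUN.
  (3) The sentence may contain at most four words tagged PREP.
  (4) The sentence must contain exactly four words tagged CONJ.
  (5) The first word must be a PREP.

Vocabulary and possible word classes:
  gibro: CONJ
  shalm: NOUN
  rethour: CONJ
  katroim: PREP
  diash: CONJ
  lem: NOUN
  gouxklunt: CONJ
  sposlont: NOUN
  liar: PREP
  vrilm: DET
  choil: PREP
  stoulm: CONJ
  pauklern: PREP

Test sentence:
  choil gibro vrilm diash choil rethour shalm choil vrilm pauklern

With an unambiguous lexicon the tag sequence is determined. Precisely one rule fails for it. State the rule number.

4

Fixed tagging: PREP CONJ DET CONJ PREP CONJ NOUN PREP DET PREP.
Applying the rules: R1 ok, R2 ok, R3 ok, R4 fails, R5 ok.
Only rule 4 fails.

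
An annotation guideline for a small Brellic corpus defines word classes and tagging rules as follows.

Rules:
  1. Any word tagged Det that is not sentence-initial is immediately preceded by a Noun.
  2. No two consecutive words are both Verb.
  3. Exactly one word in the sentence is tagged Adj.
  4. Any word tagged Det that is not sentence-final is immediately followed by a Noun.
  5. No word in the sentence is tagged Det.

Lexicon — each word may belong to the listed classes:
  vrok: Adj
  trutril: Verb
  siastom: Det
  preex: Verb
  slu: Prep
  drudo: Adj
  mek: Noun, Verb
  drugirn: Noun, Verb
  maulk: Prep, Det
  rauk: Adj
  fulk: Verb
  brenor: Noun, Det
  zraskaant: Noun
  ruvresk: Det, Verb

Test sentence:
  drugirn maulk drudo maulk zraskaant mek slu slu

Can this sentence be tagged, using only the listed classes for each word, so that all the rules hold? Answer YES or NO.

YES

Candidates per position — 1:drugirn {Noun,Verb}; 2:maulk {Prep,Det}; 3:drudo {Adj}; 4:maulk {Prep,Det}; 5:zraskaant {Noun}; 6:mek {Noun,Verb}; 7:slu {Prep}; 8:slu {Prep}.
One satisfying assignment: Verb Prep Adj Prep Noun Noun Prep Prep.
Checking: rule 1 ✓; rule 2 ✓; rule 3 ✓; rule 4 ✓; rule 5 ✓.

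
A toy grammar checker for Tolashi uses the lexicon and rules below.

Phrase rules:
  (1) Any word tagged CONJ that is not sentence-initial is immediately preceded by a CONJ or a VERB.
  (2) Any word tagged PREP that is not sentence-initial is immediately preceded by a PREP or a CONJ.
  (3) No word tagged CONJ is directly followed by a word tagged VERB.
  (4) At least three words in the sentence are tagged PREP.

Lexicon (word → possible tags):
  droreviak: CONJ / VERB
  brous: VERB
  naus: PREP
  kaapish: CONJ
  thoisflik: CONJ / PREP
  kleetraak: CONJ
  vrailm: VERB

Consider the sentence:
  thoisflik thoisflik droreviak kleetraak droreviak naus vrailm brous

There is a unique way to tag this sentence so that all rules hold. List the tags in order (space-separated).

PREP PREP VERB CONJ CONJ PREP VERB VERB

Candidates per position — 1:thoisflik {CONJ,PREP}; 2:thoisflik {CONJ,PREP}; 3:droreviak {CONJ,VERB}; 4:kleetraak {CONJ}; 5:droreviak {CONJ,VERB}; 6:naus {PREP}; 7:vrailm {VERB}; 8:brous {VERB}.
If word 1 were CONJ, no tagging could satisfy rule 4; so word 1 is PREP.
If word 2 were CONJ, no tagging could satisfy rule 1; so word 2 is PREP.
If word 3 were CONJ, no tagging could satisfy rule 1; so word 3 is VERB.
If word 5 were VERB, no tagging could satisfy rule 2; so word 5 is CONJ.
The unique satisfying tagging is: PREP PREP VERB CONJ CONJ PREP VERB VERB.
Rule-by-rule: rule 1 holds; rule 2 holds; rule 3 holds; rule 4 holds.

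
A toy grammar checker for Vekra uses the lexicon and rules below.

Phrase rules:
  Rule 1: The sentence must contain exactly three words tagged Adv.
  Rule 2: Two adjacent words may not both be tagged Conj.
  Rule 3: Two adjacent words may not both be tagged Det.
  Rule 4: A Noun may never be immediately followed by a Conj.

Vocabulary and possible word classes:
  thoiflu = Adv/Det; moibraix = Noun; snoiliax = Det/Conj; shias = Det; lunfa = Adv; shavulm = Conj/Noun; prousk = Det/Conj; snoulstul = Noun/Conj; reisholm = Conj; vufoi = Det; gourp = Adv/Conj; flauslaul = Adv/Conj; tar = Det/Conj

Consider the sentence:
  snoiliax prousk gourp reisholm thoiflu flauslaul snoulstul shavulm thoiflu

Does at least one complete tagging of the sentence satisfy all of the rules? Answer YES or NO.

Candidates per position — 1:snoiliax {Det,Conj}; 2:prousk {Det,Conj}; 3:gourp {Adv,Conj}; 4:reisholm {Conj}; 5:thoiflu {Adv,Det}; 6:flauslaul {Adv,Conj}; 7:snoulstul {Noun,Conj}; 8:shavulm {Conj,Noun}; 9:thoiflu {Adv,Det}.
One satisfying assignment: Det Conj Adv Conj Adv Adv Noun Noun Det.
Rule-by-rule: rule 1 holds; rule 2 holds; rule 3 holds; rule 4 holds.

YES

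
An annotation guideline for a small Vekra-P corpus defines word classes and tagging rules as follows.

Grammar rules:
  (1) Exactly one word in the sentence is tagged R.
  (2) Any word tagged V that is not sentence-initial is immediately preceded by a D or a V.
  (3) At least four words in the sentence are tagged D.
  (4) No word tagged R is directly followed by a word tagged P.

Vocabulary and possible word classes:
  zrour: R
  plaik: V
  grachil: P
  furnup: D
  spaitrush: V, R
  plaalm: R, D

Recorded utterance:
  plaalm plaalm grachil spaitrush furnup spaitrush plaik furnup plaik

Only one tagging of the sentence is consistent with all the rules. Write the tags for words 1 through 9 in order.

D D P R D V V D V

Candidates per position — 1:plaalm {R,D}; 2:plaalm {R,D}; 3:grachil {P}; 4:spaitrush {V,R}; 5:furnup {D}; 6:spaitrush {V,R}; 7:plaik {V}; 8:furnup {D}; 9:plaik {V}.
Word 1 cannot be R — rule 3 would then fail for every completion. It is D.
Word 2 cannot be R — rule 3 would then fail for every completion. It is D.
Word 4 cannot be V — rule 2 would then fail for every completion. It is R.
Word 6 cannot be R — rule 1 would then fail for every completion. It is V.
So the tagging must be: D D P R D V V D V.
Check: rule 1 holds; rule 2 holds; rule 3 holds; rule 4 holds.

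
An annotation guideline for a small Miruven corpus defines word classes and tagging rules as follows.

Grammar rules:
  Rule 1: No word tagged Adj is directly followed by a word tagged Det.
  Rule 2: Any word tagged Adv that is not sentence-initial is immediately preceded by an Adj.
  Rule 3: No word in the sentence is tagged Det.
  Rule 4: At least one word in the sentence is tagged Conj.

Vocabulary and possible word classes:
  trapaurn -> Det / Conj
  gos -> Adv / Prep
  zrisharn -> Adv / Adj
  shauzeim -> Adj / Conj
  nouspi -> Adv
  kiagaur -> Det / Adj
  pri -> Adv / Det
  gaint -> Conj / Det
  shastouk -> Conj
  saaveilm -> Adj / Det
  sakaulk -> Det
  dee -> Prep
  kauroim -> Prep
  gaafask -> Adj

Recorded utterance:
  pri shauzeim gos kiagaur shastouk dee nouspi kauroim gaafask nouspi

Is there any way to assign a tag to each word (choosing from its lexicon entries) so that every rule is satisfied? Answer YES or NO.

NO

Candidates per position — 1:pri {Adv,Det}; 2:shauzeim {Adj,Conj}; 3:gos {Adv,Prep}; 4:kiagaur {Det,Adj}; 5:shastouk {Conj}; 6:dee {Prep}; 7:nouspi {Adv}; 8:kauroim {Prep}; 9:gaafask {Adj}; 10:nouspi {Adv}.
Rule 2 cannot be satisfied by any choice of tags from the lexicon.
So there is no consistent tagging.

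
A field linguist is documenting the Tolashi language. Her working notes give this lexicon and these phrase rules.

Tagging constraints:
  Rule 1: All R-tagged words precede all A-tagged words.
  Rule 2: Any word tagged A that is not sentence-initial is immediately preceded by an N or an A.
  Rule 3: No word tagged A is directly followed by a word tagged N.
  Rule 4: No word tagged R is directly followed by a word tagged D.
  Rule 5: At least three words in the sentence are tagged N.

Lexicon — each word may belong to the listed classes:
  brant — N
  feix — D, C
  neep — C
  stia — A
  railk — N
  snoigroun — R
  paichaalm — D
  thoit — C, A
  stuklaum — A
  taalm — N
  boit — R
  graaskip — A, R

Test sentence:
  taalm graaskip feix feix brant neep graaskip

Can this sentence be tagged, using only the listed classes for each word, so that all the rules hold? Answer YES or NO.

NO

Candidates per position — 1:taalm {N}; 2:graaskip {A,R}; 3:feix {D,C}; 4:feix {D,C}; 5:brant {N}; 6:neep {C}; 7:graaskip {A,R}.
Rule 5 cannot be satisfied by any choice of tags from the lexicon.
So there is no consistent tagging.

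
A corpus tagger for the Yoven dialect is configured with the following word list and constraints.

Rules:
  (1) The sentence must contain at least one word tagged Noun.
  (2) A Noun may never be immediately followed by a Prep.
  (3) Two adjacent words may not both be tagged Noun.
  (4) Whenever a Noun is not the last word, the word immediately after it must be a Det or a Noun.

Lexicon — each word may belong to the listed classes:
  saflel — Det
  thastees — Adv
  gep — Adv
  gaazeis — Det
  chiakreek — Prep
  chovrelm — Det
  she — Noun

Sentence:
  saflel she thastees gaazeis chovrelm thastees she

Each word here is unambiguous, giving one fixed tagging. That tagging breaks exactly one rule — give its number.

4

Fixed tagging: Det Noun Adv Det Det Adv Noun.
Applying the rules: R1 pass, R2 pass, R3 pass, R4 fail.
Only rule 4 fails.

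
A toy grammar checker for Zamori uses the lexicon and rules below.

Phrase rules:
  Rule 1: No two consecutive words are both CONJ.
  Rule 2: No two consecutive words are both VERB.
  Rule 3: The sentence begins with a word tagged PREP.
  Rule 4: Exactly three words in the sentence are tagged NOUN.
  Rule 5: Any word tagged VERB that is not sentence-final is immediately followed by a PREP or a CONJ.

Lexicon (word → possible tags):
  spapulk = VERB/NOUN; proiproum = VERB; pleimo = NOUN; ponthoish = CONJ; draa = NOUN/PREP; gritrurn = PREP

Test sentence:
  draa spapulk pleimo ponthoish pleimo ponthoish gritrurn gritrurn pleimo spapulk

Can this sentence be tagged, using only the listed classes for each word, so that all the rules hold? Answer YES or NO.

Candidates per position — 1:draa {NOUN,PREP}; 2:spapulk {VERB,NOUN}; 3:pleimo {NOUN}; 4:ponthoish {CONJ}; 5:pleimo {NOUN}; 6:ponthoish {CONJ}; 7:gritrurn {PREP}; 8:gritrurn {PREP}; 9:pleimo {NOUN}; 10:spapulk {VERB,NOUN}.
Every candidate sequence violates at least one rule; no consistent tagging exists.

NO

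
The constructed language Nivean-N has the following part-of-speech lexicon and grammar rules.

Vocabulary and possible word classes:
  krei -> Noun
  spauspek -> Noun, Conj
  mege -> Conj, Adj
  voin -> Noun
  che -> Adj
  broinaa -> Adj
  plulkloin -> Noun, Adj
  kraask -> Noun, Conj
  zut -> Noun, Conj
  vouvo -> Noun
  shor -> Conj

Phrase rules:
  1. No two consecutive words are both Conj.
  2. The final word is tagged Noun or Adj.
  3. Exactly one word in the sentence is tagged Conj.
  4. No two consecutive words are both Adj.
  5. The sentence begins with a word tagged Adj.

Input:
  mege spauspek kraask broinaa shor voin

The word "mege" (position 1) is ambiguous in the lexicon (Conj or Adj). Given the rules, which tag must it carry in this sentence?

Candidates per position — 1:mege {Conj,Adj}; 2:spauspek {Noun,Conj}; 3:kraask {Noun,Conj}; 4:broinaa {Adj}; 5:shor {Conj}; 6:voin {Noun}.
Position 1: tagging it Conj would leave rule 3 unsatisfiable, so it must be Adj.
Position 2: tagging it Conj would leave rule 3 unsatisfiable, so it must be Noun.
Position 3: tagging it Conj would leave rule 3 unsatisfiable, so it must be Noun.
So the tagging must be: Adj Noun Noun Adj Conj Noun.
Verifying each rule — rule 1 holds; rule 2 holds; rule 3 holds; rule 4 holds; rule 5 holds.

Adj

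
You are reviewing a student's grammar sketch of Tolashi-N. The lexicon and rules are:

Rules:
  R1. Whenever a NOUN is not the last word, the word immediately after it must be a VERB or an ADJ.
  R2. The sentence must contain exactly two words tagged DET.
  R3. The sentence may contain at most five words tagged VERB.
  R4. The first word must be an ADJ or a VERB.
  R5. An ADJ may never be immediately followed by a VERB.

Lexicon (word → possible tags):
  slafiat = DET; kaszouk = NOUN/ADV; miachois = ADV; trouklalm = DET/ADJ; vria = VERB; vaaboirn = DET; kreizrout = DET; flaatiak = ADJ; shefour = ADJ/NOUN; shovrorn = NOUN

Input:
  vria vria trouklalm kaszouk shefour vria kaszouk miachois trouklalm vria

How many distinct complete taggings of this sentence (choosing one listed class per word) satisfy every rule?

Candidates per position — 1:vria {VERB}; 2:vria {VERB}; 3:trouklalm {DET,ADJ}; 4:kaszouk {NOUN,ADV}; 5:shefour {ADJ,NOUN}; 6:vria {VERB}; 7:kaszouk {NOUN,ADV}; 8:miachois {ADV}; 9:trouklalm {DET,ADJ}; 10:vria {VERB}.
There are 32 candidate sequences in total.
The sequences that satisfy every rule: VERB VERB DET ADV NOUN VERB ADV ADV DET VERB.
Count = 1.

1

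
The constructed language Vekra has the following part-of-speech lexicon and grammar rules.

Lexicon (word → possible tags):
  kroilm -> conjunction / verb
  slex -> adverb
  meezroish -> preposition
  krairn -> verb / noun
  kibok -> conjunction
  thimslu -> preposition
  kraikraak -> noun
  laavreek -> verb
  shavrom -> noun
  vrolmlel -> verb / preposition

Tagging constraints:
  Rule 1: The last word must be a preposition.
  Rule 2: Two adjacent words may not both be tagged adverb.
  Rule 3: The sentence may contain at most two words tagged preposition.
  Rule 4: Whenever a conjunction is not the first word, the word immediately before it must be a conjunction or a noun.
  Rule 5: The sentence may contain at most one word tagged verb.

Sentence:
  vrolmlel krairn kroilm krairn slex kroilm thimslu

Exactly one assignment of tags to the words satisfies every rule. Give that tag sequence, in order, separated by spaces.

Candidates per position — 1:vrolmlel {verb,preposition}; 2:krairn {verb,noun}; 3:kroilm {conjunction,verb}; 4:krairn {verb,noun}; 5:slex {adverb}; 6:kroilm {conjunction,verb}; 7:thimslu {preposition}.
If word 6 were conjunction, no tagging could satisfy rule 4; so word 6 is verb.
If word 1 were verb, no tagging could satisfy rule 5; so word 1 is preposition.
If word 2 were verb, no tagging could satisfy rule 5; so word 2 is noun.
If word 3 were verb, no tagging could satisfy rule 5; so word 3 is conjunction.
If word 4 were verb, no tagging could satisfy rule 5; so word 4 is noun.
That leaves exactly one tagging: preposition noun conjunction noun adverb verb preposition.
Checking: rule 1 satisfied; rule 2 satisfied; rule 3 satisfied; rule 4 satisfied; rule 5 satisfied.

preposition noun conjunction noun adverb verb preposition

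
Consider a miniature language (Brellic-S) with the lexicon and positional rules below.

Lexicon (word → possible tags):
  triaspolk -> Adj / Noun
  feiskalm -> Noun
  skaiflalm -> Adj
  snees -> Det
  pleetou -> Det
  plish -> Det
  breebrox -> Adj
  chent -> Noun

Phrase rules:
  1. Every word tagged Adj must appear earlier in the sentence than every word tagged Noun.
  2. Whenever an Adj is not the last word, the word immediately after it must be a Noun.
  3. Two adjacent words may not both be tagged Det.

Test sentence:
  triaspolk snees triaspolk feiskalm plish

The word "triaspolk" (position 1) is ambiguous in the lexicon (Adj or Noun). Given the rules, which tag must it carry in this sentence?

Candidates per position — 1:triaspolk {Adj,Noun}; 2:snees {Det}; 3:triaspolk {Adj,Noun}; 4:feiskalm {Noun}; 5:plish {Det}.
Word 1 cannot be Adj — rule 2 would then fail for every completion. It is Noun.
Word 3 cannot be Adj — rule 1 would then fail for every completion. It is Noun.
That leaves exactly one tagging: Noun Det Noun Noun Det.
Verifying each rule — rule 1 ✓; rule 2 ✓; rule 3 ✓.

Noun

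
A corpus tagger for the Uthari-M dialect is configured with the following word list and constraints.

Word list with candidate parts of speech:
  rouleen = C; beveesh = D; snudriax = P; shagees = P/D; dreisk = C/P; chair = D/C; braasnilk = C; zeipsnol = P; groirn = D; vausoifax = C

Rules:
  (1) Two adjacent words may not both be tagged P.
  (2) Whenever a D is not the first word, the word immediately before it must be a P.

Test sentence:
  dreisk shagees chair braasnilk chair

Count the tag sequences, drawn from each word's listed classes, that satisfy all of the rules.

3

Candidates per position — 1:dreisk {C,P}; 2:shagees {P,D}; 3:chair {D,C}; 4:braasnilk {C}; 5:chair {D,C}.
There are 16 candidate sequences in total.
The sequences that satisfy every rule: C P D C C; C P C C C; P D C C C.
Count = 3.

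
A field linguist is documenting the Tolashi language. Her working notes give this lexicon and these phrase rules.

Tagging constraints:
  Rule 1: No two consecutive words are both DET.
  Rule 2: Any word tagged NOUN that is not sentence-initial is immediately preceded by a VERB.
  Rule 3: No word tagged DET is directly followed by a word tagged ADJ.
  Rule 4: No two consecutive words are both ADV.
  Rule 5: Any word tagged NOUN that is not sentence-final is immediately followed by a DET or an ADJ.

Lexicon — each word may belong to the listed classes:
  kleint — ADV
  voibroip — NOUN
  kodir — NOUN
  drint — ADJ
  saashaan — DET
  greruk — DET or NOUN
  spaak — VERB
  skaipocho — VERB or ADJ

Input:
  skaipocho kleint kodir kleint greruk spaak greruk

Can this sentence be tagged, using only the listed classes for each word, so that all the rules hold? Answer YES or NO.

NO

Candidates per position — 1:skaipocho {VERB,ADJ}; 2:kleint {ADV}; 3:kodir {NOUN}; 4:kleint {ADV}; 5:greruk {DET,NOUN}; 6:spaak {VERB}; 7:greruk {DET,NOUN}.
Rule 2 cannot be satisfied by any choice of tags from the lexicon.
So there is no consistent tagging.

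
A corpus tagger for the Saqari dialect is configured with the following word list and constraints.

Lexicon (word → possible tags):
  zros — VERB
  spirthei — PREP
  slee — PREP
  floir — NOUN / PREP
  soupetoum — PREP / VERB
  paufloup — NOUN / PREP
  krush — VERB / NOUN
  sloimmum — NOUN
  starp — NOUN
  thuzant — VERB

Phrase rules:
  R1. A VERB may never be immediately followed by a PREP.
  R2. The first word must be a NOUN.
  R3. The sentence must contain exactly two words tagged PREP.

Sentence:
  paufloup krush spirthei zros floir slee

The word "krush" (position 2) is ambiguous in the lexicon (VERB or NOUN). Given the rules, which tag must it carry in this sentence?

NOUN

Candidates per position — 1:paufloup {NOUN,PREP}; 2:krush {VERB,NOUN}; 3:spirthei {PREP}; 4:zros {VERB}; 5:floir {NOUN,PREP}; 6:slee {PREP}.
If word 1 were PREP, no tagging could satisfy rule 2; so word 1 is NOUN.
If word 2 were VERB, no tagging could satisfy rule 1; so word 2 is NOUN.
If word 5 were PREP, no tagging could satisfy rule 1; so word 5 is NOUN.
So the tagging must be: NOUN NOUN PREP VERB NOUN PREP.
Rule-by-rule: rule 1 satisfied; rule 2 satisfied; rule 3 satisfied.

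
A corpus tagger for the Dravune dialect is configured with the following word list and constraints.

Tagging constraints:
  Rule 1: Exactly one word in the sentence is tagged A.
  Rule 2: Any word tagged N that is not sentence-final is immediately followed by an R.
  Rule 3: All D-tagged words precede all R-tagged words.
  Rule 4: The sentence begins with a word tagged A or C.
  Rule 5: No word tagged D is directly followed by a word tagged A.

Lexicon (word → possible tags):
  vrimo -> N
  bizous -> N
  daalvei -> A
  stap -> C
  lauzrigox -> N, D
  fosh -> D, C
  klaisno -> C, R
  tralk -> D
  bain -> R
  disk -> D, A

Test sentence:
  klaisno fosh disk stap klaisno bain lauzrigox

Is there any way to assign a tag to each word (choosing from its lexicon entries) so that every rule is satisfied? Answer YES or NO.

YES

Candidates per position — 1:klaisno {C,R}; 2:fosh {D,C}; 3:disk {D,A}; 4:stap {C}; 5:klaisno {C,R}; 6:bain {R}; 7:lauzrigox {N,D}.
One satisfying assignment: C C A C C R N.
Verifying each rule — rule 1 holds; rule 2 holds; rule 3 holds; rule 4 holds; rule 5 holds.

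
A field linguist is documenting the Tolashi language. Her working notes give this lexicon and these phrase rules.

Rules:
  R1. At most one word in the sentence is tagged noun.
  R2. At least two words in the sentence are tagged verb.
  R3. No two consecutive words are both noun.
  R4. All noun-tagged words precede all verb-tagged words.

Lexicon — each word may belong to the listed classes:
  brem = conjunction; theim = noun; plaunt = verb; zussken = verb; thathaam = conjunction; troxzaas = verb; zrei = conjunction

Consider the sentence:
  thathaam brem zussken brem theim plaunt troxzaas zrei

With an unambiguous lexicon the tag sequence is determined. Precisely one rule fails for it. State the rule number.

Fixed tagging: conjunction conjunction verb conjunction noun verb verb conjunction.
Checking each rule: R1 ok, R2 ok, R3 ok, R4 fails.
Only rule 4 fails.

4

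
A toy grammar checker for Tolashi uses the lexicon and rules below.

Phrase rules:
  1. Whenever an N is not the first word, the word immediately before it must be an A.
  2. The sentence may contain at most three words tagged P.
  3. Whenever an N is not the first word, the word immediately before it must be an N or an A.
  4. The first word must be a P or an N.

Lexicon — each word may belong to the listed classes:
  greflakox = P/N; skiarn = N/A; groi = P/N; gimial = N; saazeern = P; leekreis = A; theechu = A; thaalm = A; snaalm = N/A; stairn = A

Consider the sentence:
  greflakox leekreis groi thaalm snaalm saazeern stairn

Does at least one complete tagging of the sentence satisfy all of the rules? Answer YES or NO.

Candidates per position — 1:greflakox {P,N}; 2:leekreis {A}; 3:groi {P,N}; 4:thaalm {A}; 5:snaalm {N,A}; 6:saazeern {P}; 7:stairn {A}.
One satisfying assignment: N A P A N P A.
Verifying each rule — rule 1 satisfied; rule 2 satisfied; rule 3 satisfied; rule 4 satisfied.

YES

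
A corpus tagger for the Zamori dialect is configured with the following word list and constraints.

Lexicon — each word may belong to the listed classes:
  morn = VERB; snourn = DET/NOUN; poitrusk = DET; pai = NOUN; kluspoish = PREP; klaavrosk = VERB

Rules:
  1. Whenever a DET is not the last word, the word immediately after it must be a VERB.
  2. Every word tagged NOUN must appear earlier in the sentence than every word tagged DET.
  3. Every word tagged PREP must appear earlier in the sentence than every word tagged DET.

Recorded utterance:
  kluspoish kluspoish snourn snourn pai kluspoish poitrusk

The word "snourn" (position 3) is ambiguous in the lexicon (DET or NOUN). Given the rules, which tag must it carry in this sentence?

Candidates per position — 1:kluspoish {PREP}; 2:kluspoish {PREP}; 3:snourn {DET,NOUN}; 4:snourn {DET,NOUN}; 5:pai {NOUN}; 6:kluspoish {PREP}; 7:poitrusk {DET}.
Word 3 cannot be DET — rule 1 would then fail for every completion. It is NOUN.
Word 4 cannot be DET — rule 1 would then fail for every completion. It is NOUN.
The only consistent sequence is: PREP PREP NOUN NOUN NOUN PREP DET.
Check: rule 1 satisfied; rule 2 satisfied; rule 3 satisfied.

NOUN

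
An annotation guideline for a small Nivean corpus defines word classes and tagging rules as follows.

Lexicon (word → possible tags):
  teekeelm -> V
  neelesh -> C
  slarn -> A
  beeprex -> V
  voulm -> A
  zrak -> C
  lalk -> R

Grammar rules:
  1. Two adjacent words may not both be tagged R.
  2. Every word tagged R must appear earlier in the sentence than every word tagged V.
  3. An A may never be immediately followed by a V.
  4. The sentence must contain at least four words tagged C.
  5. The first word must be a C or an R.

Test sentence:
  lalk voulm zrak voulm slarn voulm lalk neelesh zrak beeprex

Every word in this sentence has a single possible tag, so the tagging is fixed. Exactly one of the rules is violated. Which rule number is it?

Fixed tagging: R A C A A A R C C V.
Rule check: R1 ok, R2 ok, R3 ok, R4 fails, R5 ok.
Only rule 4 fails.

4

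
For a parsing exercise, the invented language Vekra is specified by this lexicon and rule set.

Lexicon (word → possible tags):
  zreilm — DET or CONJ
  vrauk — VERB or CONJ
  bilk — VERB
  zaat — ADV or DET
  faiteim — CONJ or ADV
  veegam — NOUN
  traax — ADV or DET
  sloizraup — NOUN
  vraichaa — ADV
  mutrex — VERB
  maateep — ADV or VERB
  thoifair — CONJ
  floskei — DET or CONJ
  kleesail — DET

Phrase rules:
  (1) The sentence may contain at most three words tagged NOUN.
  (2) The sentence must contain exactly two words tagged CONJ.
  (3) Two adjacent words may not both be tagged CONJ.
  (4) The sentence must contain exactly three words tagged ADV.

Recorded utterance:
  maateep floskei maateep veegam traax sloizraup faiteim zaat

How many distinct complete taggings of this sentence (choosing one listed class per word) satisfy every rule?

4

Candidates per position — 1:maateep {ADV,VERB}; 2:floskei {DET,CONJ}; 3:maateep {ADV,VERB}; 4:veegam {NOUN}; 5:traax {ADV,DET}; 6:sloizraup {NOUN}; 7:faiteim {CONJ,ADV}; 8:zaat {ADV,DET}.
There are 64 candidate sequences in total.
The sequences that satisfy every rule: ADV CONJ ADV NOUN ADV NOUN CONJ DET; ADV CONJ ADV NOUN DET NOUN CONJ ADV; ADV CONJ VERB NOUN ADV NOUN CONJ ADV; VERB CONJ ADV NOUN ADV NOUN CONJ ADV.
Count = 4.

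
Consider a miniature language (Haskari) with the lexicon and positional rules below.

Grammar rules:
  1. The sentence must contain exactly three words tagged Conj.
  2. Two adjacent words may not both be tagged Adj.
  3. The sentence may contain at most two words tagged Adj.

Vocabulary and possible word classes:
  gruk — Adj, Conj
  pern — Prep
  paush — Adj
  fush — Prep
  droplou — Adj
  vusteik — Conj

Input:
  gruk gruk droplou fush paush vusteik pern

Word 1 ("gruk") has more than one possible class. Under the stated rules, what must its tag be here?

Candidates per position — 1:gruk {Adj,Conj}; 2:gruk {Adj,Conj}; 3:droplou {Adj}; 4:fush {Prep}; 5:paush {Adj}; 6:vusteik {Conj}; 7:pern {Prep}.
If word 1 were Adj, no tagging could satisfy rule 1; so word 1 is Conj.
If word 2 were Adj, no tagging could satisfy rule 1; so word 2 is Conj.
So the tagging must be: Conj Conj Adj Prep Adj Conj Prep.
Rule-by-rule: rule 1 ok; rule 2 ok; rule 3 ok.

Conj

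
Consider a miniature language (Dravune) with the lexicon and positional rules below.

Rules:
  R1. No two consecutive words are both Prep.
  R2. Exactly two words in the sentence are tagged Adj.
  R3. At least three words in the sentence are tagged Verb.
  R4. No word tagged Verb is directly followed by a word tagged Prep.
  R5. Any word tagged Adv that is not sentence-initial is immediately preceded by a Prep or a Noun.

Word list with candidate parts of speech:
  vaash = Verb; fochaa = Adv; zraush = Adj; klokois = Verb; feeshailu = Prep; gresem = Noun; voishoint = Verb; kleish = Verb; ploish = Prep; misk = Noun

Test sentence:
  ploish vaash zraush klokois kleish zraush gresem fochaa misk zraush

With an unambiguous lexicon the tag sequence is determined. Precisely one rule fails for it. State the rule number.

2

Fixed tagging: Prep Verb Adj Verb Verb Adj Noun Adv Noun Adj.
Rule check: R1 holds, R2 violated, R3 holds, R4 holds, R5 holds.
Only rule 2 fails.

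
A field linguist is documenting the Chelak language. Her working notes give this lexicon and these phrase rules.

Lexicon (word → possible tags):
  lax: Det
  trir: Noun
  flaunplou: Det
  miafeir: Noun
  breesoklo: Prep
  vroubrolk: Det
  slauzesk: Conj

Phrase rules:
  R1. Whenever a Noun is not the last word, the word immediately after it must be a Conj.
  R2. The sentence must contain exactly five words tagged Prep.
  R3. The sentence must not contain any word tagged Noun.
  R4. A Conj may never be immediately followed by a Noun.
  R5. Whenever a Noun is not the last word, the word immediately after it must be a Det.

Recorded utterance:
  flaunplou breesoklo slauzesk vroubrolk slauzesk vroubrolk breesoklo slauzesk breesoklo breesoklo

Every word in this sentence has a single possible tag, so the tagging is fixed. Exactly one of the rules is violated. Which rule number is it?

2

Fixed tagging: Det Prep Conj Det Conj Det Prep Conj Prep Prep.
Rule check: R1 holds, R2 violated, R3 holds, R4 holds, R5 holds.
Only rule 2 fails.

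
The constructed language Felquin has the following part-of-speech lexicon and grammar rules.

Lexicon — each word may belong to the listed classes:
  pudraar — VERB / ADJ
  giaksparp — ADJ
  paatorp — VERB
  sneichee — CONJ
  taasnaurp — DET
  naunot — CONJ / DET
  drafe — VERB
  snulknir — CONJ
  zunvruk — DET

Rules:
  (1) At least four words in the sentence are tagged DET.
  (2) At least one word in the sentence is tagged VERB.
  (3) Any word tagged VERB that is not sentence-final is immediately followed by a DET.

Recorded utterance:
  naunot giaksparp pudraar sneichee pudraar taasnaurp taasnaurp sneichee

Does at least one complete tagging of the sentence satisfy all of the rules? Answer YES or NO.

NO

Candidates per position — 1:naunot {CONJ,DET}; 2:giaksparp {ADJ}; 3:pudraar {VERB,ADJ}; 4:sneichee {CONJ}; 5:pudraar {VERB,ADJ}; 6:taasnaurp {DET}; 7:taasnaurp {DET}; 8:sneichee {CONJ}.
Rule 1 cannot be satisfied by any choice of tags from the lexicon.
So there is no consistent tagging.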